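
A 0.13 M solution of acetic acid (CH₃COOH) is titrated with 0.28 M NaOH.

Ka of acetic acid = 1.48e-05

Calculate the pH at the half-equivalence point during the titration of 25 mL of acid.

At half-equivalence [HA] = [A⁻], so Henderson-Hasselbalch gives pH = pKa = -log(1.48e-05) = 4.83.

pH = pKa = 4.83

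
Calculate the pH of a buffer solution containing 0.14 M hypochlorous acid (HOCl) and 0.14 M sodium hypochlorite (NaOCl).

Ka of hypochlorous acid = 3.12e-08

pKa = -log(3.12e-08) = 7.51. pH = pKa + log([A⁻]/[HA]) = 7.51 + log(0.14/0.14)

pH = 7.51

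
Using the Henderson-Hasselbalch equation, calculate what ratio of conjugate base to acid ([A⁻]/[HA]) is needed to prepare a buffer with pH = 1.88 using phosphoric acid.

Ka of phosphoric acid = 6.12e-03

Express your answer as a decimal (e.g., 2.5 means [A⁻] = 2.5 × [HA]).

pKa = -log(6.12e-03) = 2.2132. pH = pKa + log([A⁻]/[HA]), so log([A⁻]/[HA]) = pH − pKa = 1.88 − 2.2132 = -0.3332. [A⁻]/[HA] = 10^(-0.3332) = 0.464

[A⁻]/[HA] = 0.464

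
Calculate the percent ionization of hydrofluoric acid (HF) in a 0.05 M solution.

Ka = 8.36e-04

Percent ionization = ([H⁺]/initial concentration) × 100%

Using Ka equilibrium: x² + Ka×x - Ka×C = 0. Solving: [H⁺] = 6.0608e-03. Percent = (6.0608e-03/0.05) × 100

Percent ionization = 12.1%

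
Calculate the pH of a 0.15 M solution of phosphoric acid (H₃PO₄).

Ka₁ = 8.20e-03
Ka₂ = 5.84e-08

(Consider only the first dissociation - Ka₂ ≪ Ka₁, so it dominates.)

First dissociation dominates. From Ka₁ = [H⁺][HA⁻]/[H₂A], x² + Ka₁·x − Ka₁·C = 0 with C = 0.15 M and Ka₁ = 8.20e-03. Solving: [H⁺] = (−Ka₁ + √(Ka₁² + 4·Ka₁·C)) / 2 = 3.1210e-02 M. pH = -log(3.1210e-02) = 1.51.

pH = 1.51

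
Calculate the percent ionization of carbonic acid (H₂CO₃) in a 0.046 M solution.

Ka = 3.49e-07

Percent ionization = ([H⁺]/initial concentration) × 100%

Using Ka equilibrium: x² + Ka×x - Ka×C = 0. Solving: [H⁺] = 1.2653e-04. Percent = (1.2653e-04/0.046) × 100

Percent ionization = 0.275%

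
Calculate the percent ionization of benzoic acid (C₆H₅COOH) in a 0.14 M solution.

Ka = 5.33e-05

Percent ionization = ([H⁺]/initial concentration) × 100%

Using Ka equilibrium: x² + Ka×x - Ka×C = 0. Solving: [H⁺] = 2.7051e-03. Percent = (2.7051e-03/0.14) × 100

Percent ionization = 1.93%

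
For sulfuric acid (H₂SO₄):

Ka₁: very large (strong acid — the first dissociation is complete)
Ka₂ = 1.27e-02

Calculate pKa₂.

pKa₂ = -log(Ka₂) = -log(1.27e-02) = 1.90.

pK_{a2} = 1.90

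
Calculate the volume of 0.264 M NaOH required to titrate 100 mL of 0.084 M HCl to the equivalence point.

At equivalence: moles acid = moles base. moles HCl = 0.084 × 100/1000 = 0.0084 mol. V_base = moles / 0.264 × 1000 = 31.8 mL.

V_{base} = 31.8 mL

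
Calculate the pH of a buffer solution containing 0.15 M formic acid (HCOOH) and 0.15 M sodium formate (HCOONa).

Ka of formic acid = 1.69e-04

pKa = -log(1.69e-04) = 3.77. pH = pKa + log([A⁻]/[HA]) = 3.77 + log(0.15/0.15)

pH = 3.77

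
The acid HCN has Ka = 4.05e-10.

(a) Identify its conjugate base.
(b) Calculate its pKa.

(a) The conjugate base is formed by removing one H⁺ from HCN, giving CN⁻. (b) pKa = -log(Ka) = -log(4.05e-10) = 9.39.

Conjugate base: CN⁻; pK_a = 9.39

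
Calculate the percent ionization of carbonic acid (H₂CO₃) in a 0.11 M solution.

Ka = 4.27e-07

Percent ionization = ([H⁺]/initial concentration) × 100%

Using Ka equilibrium: x² + Ka×x - Ka×C = 0. Solving: [H⁺] = 2.1651e-04. Percent = (2.1651e-04/0.11) × 100

Percent ionization = 0.197%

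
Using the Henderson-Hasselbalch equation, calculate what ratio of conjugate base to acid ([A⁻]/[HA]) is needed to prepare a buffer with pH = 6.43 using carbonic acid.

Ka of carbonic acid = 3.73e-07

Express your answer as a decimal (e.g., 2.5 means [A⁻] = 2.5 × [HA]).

pKa = -log(3.73e-07) = 6.4283. pH = pKa + log([A⁻]/[HA]), so log([A⁻]/[HA]) = pH − pKa = 6.43 − 6.4283 = 0.0017. [A⁻]/[HA] = 10^(0.0017) = 1.00

[A⁻]/[HA] = 1.00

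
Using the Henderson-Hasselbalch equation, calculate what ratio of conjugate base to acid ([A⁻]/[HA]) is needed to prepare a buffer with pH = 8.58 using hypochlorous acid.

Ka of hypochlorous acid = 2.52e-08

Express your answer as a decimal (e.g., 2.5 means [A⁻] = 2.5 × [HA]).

pKa = -log(2.52e-08) = 7.5986. pH = pKa + log([A⁻]/[HA]), so log([A⁻]/[HA]) = pH − pKa = 8.58 − 7.5986 = 0.9814. [A⁻]/[HA] = 10^(0.9814) = 9.58

[A⁻]/[HA] = 9.58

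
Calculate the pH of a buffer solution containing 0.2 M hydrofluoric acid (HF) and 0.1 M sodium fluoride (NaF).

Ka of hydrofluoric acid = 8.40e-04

pKa = -log(8.40e-04) = 3.08. pH = pKa + log([A⁻]/[HA]) = 3.08 + log(0.1/0.2)

pH = 2.77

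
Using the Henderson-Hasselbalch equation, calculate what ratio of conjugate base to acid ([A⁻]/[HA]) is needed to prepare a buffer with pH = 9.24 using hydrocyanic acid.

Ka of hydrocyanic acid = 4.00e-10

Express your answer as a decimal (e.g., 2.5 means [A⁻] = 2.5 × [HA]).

pKa = -log(4.00e-10) = 9.3979. pH = pKa + log([A⁻]/[HA]), so log([A⁻]/[HA]) = pH − pKa = 9.24 − 9.3979 = -0.1579. [A⁻]/[HA] = 10^(-0.1579) = 0.695

[A⁻]/[HA] = 0.695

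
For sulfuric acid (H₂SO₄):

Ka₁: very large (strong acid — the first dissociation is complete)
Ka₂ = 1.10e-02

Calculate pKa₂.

pKa₂ = -log(Ka₂) = -log(1.10e-02) = 1.96.

pK_{a2} = 1.96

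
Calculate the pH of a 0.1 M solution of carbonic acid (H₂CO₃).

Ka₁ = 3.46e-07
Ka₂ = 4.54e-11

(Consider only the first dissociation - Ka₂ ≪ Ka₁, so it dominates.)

First dissociation dominates. From Ka₁ = [H⁺][HA⁻]/[H₂A], x² + Ka₁·x − Ka₁·C = 0 with C = 0.1 M and Ka₁ = 3.46e-07. Solving: [H⁺] = (−Ka₁ + √(Ka₁² + 4·Ka₁·C)) / 2 = 1.8584e-04 M. pH = -log(1.8584e-04) = 3.73.

pH = 3.73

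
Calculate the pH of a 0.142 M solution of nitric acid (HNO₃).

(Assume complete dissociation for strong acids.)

[H⁺] = 0.142 M for strong acid. pH = -log[H⁺] = -log(0.142)

pH = 0.85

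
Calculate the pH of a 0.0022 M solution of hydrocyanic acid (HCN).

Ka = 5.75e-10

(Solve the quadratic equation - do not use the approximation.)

x² + Ka×x - Ka×C = 0. Using quadratic formula: [H⁺] = 1.1244e-06

pH = 5.95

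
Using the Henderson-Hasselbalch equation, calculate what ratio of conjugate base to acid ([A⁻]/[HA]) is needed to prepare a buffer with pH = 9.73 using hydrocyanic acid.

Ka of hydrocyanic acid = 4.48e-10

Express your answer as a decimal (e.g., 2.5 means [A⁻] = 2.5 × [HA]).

pKa = -log(4.48e-10) = 9.3487. pH = pKa + log([A⁻]/[HA]), so log([A⁻]/[HA]) = pH − pKa = 9.73 − 9.3487 = 0.3813. [A⁻]/[HA] = 10^(0.3813) = 2.41

[A⁻]/[HA] = 2.41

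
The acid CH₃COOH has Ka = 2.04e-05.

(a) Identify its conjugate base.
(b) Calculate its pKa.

(a) The conjugate base is formed by removing one H⁺ from CH₃COOH, giving CH₃COO⁻. (b) pKa = -log(Ka) = -log(2.04e-05) = 4.69.

Conjugate base: CH₃COO⁻; pK_a = 4.69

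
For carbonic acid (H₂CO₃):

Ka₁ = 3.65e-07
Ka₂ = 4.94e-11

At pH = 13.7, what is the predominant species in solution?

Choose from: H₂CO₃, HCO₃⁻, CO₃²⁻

pKa₁ = 6.44, pKa₂ = 10.31. For a polyprotic acid the predominant species crosses at each pKa: below pKa_n the protonated form dominates, above it the deprotonated form does. At pH = 13.7, the predominant species is CO₃²⁻.

CO₃²⁻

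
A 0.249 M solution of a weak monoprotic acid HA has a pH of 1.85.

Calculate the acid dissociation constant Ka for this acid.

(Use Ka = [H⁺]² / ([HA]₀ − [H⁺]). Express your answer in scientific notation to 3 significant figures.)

[H⁺] = 10^(−pH) = 10^(−1.85) = 1.413e-02 M. For HA ⇌ H⁺ + A⁻, Ka = [H⁺][A⁻]/[HA] = [H⁺]² / ([HA]₀ − [H⁺]) = (1.413e-02)² / (0.249 − 1.413e-02) = 8.50e-04.

K_a = 8.50e-04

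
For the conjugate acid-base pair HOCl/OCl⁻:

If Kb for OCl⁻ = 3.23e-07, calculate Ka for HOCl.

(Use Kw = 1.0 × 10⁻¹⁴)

For a conjugate pair Ka × Kb = Kw, so Ka = Kw/Kb = 1.0 × 10⁻¹⁴ / 3.23e-07 = 3.10e-08.

K_a = 3.10e-08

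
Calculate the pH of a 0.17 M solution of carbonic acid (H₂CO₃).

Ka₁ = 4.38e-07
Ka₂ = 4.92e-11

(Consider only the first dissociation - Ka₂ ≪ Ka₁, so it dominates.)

First dissociation dominates. From Ka₁ = [H⁺][HA⁻]/[H₂A], x² + Ka₁·x − Ka₁·C = 0 with C = 0.17 M and Ka₁ = 4.38e-07. Solving: [H⁺] = (−Ka₁ + √(Ka₁² + 4·Ka₁·C)) / 2 = 2.7265e-04 M. pH = -log(2.7265e-04) = 3.56.

pH = 3.56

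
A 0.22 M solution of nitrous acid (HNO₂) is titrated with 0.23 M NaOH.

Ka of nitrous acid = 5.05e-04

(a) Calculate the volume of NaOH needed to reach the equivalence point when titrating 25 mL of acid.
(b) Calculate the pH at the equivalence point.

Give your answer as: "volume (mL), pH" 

moles acid = 0.22 × 25/1000 = 0.0055 mol; V_base = moles/0.23 × 1000 = 23.9 mL. At equivalence only the conjugate base is present: [A⁻] = 0.0055/0.049 = 1.1244e-01 M. Kb = Kw/Ka = 1.98e-11; [OH⁻] = √(Kb × [A⁻]) = 1.4922e-06; pOH = 5.83; pH = 14 - pOH = 8.17.

V = 23.9 mL, pH = 8.17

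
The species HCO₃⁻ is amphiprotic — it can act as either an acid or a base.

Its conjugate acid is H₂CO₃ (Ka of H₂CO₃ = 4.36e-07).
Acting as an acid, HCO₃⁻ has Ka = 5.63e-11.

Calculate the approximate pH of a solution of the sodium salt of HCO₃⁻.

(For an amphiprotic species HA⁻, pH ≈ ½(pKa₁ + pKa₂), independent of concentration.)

pKa₁ = -log(4.36e-07) = 6.36; pKa₂ = -log(5.63e-11) = 10.25. For an amphiprotic species, pH ≈ ½(pKa₁ + pKa₂) = ½(6.36 + 10.25) = 8.31.

pH = 8.31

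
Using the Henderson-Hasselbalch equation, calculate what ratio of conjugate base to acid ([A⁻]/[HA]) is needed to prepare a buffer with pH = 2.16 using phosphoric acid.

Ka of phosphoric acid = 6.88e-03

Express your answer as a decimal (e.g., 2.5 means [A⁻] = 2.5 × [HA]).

pKa = -log(6.88e-03) = 2.1624. pH = pKa + log([A⁻]/[HA]), so log([A⁻]/[HA]) = pH − pKa = 2.16 − 2.1624 = -0.0024. [A⁻]/[HA] = 10^(-0.0024) = 0.994

[A⁻]/[HA] = 0.994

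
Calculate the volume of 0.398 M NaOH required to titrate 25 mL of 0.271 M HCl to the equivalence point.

At equivalence: moles acid = moles base. moles HCl = 0.271 × 25/1000 = 0.006775 mol. V_base = moles / 0.398 × 1000 = 17.0 mL.

V_{base} = 17.0 mL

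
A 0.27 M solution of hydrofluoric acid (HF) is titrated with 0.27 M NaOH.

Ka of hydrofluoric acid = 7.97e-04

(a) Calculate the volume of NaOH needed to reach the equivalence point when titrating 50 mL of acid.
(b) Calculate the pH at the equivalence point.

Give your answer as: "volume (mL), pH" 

moles acid = 0.27 × 50/1000 = 0.0135 mol; V_base = moles/0.27 × 1000 = 50.0 mL. At equivalence only the conjugate base is present: [A⁻] = 0.0135/0.100 = 1.3500e-01 M. Kb = Kw/Ka = 1.25e-11; [OH⁻] = √(Kb × [A⁻]) = 1.3015e-06; pOH = 5.89; pH = 14 - pOH = 8.11.

V = 50.0 mL, pH = 8.11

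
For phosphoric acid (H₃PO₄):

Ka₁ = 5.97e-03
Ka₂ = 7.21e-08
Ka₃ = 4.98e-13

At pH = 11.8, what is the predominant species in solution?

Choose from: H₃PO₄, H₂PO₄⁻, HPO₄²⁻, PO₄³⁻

pKa₁ = 2.22, pKa₂ = 7.14, pKa₃ = 12.30. For a polyprotic acid the predominant species crosses at each pKa: below pKa_n the protonated form dominates, above it the deprotonated form does. At pH = 11.8, the predominant species is HPO₄²⁻.

HPO₄²⁻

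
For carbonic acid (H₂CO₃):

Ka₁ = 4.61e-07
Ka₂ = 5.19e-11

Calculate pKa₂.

pKa₂ = -log(Ka₂) = -log(5.19e-11) = 10.28.

pK_{a2} = 10.28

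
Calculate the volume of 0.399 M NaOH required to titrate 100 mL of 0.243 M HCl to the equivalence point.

At equivalence: moles acid = moles base. moles HCl = 0.243 × 100/1000 = 0.0243 mol. V_base = moles / 0.399 × 1000 = 60.9 mL.

V_{base} = 60.9 mL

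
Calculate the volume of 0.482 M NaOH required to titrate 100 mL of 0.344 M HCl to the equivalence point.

At equivalence: moles acid = moles base. moles HCl = 0.344 × 100/1000 = 0.0344 mol. V_base = moles / 0.482 × 1000 = 71.4 mL.

V_{base} = 71.4 mL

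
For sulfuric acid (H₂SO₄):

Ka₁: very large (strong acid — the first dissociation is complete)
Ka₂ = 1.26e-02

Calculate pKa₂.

pKa₂ = -log(Ka₂) = -log(1.26e-02) = 1.90.

pK_{a2} = 1.90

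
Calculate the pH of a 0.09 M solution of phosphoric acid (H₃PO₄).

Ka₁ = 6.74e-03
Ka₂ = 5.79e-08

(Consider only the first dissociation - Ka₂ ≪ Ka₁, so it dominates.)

First dissociation dominates. From Ka₁ = [H⁺][HA⁻]/[H₂A], x² + Ka₁·x − Ka₁·C = 0 with C = 0.09 M and Ka₁ = 6.74e-03. Solving: [H⁺] = (−Ka₁ + √(Ka₁² + 4·Ka₁·C)) / 2 = 2.1489e-02 M. pH = -log(2.1489e-02) = 1.67.

pH = 1.67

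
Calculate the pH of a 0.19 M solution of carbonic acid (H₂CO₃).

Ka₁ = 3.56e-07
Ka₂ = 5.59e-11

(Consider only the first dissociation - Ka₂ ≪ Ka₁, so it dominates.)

First dissociation dominates. From Ka₁ = [H⁺][HA⁻]/[H₂A], x² + Ka₁·x − Ka₁·C = 0 with C = 0.19 M and Ka₁ = 3.56e-07. Solving: [H⁺] = (−Ka₁ + √(Ka₁² + 4·Ka₁·C)) / 2 = 2.5990e-04 M. pH = -log(2.5990e-04) = 3.59.

pH = 3.59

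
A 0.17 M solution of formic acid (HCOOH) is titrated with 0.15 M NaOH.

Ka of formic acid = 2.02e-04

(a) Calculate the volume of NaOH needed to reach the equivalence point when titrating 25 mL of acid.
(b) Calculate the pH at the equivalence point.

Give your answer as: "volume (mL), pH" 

moles acid = 0.17 × 25/1000 = 0.00425 mol; V_base = moles/0.15 × 1000 = 28.3 mL. At equivalence only the conjugate base is present: [A⁻] = 0.00425/0.053 = 7.9687e-02 M. Kb = Kw/Ka = 4.95e-11; [OH⁻] = √(Kb × [A⁻]) = 1.9862e-06; pOH = 5.70; pH = 14 - pOH = 8.30.

V = 28.3 mL, pH = 8.30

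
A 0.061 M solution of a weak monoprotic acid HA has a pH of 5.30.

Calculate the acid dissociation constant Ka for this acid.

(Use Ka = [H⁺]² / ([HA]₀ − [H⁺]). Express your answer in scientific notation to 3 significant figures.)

[H⁺] = 10^(−pH) = 10^(−5.30) = 5.012e-06 M. For HA ⇌ H⁺ + A⁻, Ka = [H⁺][A⁻]/[HA] = [H⁺]² / ([HA]₀ − [H⁺]) = (5.012e-06)² / (0.061 − 5.012e-06) = 4.12e-10.

K_a = 4.12e-10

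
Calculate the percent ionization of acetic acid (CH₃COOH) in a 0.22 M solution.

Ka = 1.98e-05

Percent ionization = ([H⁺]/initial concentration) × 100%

Using Ka equilibrium: x² + Ka×x - Ka×C = 0. Solving: [H⁺] = 2.0772e-03. Percent = (2.0772e-03/0.22) × 100

Percent ionization = 0.944%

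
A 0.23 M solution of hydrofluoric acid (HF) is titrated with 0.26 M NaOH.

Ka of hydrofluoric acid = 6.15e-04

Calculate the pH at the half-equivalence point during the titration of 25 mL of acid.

At half-equivalence [HA] = [A⁻], so Henderson-Hasselbalch gives pH = pKa = -log(6.15e-04) = 3.21.

pH = pKa = 3.21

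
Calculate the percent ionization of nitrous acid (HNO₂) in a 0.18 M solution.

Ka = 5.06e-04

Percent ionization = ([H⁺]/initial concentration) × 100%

Using Ka equilibrium: x² + Ka×x - Ka×C = 0. Solving: [H⁺] = 9.2939e-03. Percent = (9.2939e-03/0.18) × 100

Percent ionization = 5.16%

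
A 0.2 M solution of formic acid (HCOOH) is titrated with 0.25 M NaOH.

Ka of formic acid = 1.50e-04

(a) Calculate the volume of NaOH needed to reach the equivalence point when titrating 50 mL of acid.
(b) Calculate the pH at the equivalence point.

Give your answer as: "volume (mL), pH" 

moles acid = 0.2 × 50/1000 = 0.01 mol; V_base = moles/0.25 × 1000 = 40.0 mL. At equivalence only the conjugate base is present: [A⁻] = 0.01/0.090 = 1.1111e-01 M. Kb = Kw/Ka = 6.67e-11; [OH⁻] = √(Kb × [A⁻]) = 2.7217e-06; pOH = 5.57; pH = 14 - pOH = 8.43.

V = 40.0 mL, pH = 8.43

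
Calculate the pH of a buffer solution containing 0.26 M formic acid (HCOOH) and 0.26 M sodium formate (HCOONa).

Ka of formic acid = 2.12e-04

pKa = -log(2.12e-04) = 3.67. pH = pKa + log([A⁻]/[HA]) = 3.67 + log(0.26/0.26)

pH = 3.67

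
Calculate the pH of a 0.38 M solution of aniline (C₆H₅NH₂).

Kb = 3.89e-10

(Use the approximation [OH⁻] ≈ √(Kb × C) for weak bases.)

[OH⁻] = √(Kb × C) = √(3.89e-10 × 0.38) = 1.2158e-05. pOH = 4.92, pH = 14 - pOH

pH = 9.08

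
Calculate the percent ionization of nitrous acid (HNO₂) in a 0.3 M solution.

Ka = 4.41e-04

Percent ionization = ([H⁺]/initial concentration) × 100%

Using Ka equilibrium: x² + Ka×x - Ka×C = 0. Solving: [H⁺] = 1.1284e-02. Percent = (1.1284e-02/0.3) × 100

Percent ionization = 3.76%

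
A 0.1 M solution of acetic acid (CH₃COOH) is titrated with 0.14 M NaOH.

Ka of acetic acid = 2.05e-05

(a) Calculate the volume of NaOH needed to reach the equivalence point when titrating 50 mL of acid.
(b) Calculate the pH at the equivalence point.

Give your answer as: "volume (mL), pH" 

moles acid = 0.1 × 50/1000 = 0.005 mol; V_base = moles/0.14 × 1000 = 35.7 mL. At equivalence only the conjugate base is present: [A⁻] = 0.005/0.086 = 5.8333e-02 M. Kb = Kw/Ka = 4.88e-10; [OH⁻] = √(Kb × [A⁻]) = 5.3343e-06; pOH = 5.27; pH = 14 - pOH = 8.73.

V = 35.7 mL, pH = 8.73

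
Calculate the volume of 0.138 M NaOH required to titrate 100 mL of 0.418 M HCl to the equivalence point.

At equivalence: moles acid = moles base. moles HCl = 0.418 × 100/1000 = 0.0418 mol. V_base = moles / 0.138 × 1000 = 302.9 mL.

V_{base} = 302.9 mL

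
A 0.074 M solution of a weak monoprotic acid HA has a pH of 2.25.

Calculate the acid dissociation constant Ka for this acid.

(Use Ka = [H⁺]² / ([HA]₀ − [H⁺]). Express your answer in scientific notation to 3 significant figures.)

[H⁺] = 10^(−pH) = 10^(−2.25) = 5.623e-03 M. For HA ⇌ H⁺ + A⁻, Ka = [H⁺][A⁻]/[HA] = [H⁺]² / ([HA]₀ − [H⁺]) = (5.623e-03)² / (0.074 − 5.623e-03) = 4.62e-04.

K_a = 4.62e-04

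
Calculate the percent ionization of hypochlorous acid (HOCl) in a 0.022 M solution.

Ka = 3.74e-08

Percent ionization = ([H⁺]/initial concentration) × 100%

Using Ka equilibrium: x² + Ka×x - Ka×C = 0. Solving: [H⁺] = 2.8666e-05. Percent = (2.8666e-05/0.022) × 100

Percent ionization = 0.13%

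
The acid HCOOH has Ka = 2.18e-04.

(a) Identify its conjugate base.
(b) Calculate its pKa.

(a) The conjugate base is formed by removing one H⁺ from HCOOH, giving HCOO⁻. (b) pKa = -log(Ka) = -log(2.18e-04) = 3.66.

Conjugate base: HCOO⁻; pK_a = 3.66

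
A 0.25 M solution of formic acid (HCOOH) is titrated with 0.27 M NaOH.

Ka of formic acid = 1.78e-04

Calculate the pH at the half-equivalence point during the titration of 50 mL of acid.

At half-equivalence [HA] = [A⁻], so Henderson-Hasselbalch gives pH = pKa = -log(1.78e-04) = 3.75.

pH = pKa = 3.75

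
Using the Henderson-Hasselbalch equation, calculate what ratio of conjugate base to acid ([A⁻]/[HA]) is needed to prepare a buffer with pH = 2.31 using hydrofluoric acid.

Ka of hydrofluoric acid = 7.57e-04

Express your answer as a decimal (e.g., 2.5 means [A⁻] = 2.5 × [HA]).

pKa = -log(7.57e-04) = 3.1209. pH = pKa + log([A⁻]/[HA]), so log([A⁻]/[HA]) = pH − pKa = 2.31 − 3.1209 = -0.8109. [A⁻]/[HA] = 10^(-0.8109) = 0.155

[A⁻]/[HA] = 0.155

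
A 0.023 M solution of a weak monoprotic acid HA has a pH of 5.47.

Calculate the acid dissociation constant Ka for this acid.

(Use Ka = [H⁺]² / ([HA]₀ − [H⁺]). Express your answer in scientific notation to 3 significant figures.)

[H⁺] = 10^(−pH) = 10^(−5.47) = 3.388e-06 M. For HA ⇌ H⁺ + A⁻, Ka = [H⁺][A⁻]/[HA] = [H⁺]² / ([HA]₀ − [H⁺]) = (3.388e-06)² / (0.023 − 3.388e-06) = 4.99e-10.

K_a = 4.99e-10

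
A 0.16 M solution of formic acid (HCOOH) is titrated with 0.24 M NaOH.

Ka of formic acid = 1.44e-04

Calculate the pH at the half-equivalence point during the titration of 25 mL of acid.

At half-equivalence [HA] = [A⁻], so Henderson-Hasselbalch gives pH = pKa = -log(1.44e-04) = 3.84.

pH = pKa = 3.84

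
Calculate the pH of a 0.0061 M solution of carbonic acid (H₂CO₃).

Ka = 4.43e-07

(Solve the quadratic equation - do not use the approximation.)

x² + Ka×x - Ka×C = 0. Using quadratic formula: [H⁺] = 5.1763e-05

pH = 4.29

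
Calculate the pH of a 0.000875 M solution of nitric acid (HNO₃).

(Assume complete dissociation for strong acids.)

[H⁺] = 0.000875 M for strong acid. pH = -log[H⁺] = -log(0.000875)

pH = 3.06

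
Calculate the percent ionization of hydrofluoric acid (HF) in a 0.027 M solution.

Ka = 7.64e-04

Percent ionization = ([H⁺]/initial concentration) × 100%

Using Ka equilibrium: x² + Ka×x - Ka×C = 0. Solving: [H⁺] = 4.1758e-03. Percent = (4.1758e-03/0.027) × 100

Percent ionization = 15.5%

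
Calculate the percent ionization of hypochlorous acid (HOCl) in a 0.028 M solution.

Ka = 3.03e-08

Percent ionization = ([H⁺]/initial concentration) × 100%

Using Ka equilibrium: x² + Ka×x - Ka×C = 0. Solving: [H⁺] = 2.9112e-05. Percent = (2.9112e-05/0.028) × 100

Percent ionization = 0.104%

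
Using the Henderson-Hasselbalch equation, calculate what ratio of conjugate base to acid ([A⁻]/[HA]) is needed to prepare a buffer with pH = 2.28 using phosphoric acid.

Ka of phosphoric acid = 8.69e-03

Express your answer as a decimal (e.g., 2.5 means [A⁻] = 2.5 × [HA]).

pKa = -log(8.69e-03) = 2.0610. pH = pKa + log([A⁻]/[HA]), so log([A⁻]/[HA]) = pH − pKa = 2.28 − 2.0610 = 0.2190. [A⁻]/[HA] = 10^(0.2190) = 1.66

[A⁻]/[HA] = 1.66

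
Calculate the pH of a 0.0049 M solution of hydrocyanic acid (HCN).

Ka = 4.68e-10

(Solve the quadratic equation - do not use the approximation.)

x² + Ka×x - Ka×C = 0. Using quadratic formula: [H⁺] = 1.5141e-06

pH = 5.82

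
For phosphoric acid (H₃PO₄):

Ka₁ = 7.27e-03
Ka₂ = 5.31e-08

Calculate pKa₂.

pKa₂ = -log(Ka₂) = -log(5.31e-08) = 7.27.

pK_{a2} = 7.27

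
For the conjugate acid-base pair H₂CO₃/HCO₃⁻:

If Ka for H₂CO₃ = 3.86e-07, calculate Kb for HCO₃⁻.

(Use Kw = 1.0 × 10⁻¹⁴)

For a conjugate pair Ka × Kb = Kw, so Kb = Kw/Ka = 1.0 × 10⁻¹⁴ / 3.86e-07 = 2.59e-08.

K_b = 2.59e-08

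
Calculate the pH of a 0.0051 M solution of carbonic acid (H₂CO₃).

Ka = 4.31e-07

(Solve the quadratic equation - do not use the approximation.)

x² + Ka×x - Ka×C = 0. Using quadratic formula: [H⁺] = 4.6669e-05

pH = 4.33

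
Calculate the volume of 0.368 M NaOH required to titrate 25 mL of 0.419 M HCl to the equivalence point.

At equivalence: moles acid = moles base. moles HCl = 0.419 × 25/1000 = 0.01047 mol. V_base = moles / 0.368 × 1000 = 28.5 mL.

V_{base} = 28.5 mL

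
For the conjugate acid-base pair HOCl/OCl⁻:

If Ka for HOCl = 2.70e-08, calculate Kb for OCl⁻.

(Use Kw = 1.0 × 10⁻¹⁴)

For a conjugate pair Ka × Kb = Kw, so Kb = Kw/Ka = 1.0 × 10⁻¹⁴ / 2.70e-08 = 3.70e-07.

K_b = 3.70e-07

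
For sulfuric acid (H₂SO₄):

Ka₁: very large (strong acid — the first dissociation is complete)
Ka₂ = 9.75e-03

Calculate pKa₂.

pKa₂ = -log(Ka₂) = -log(9.75e-03) = 2.01.

pK_{a2} = 2.01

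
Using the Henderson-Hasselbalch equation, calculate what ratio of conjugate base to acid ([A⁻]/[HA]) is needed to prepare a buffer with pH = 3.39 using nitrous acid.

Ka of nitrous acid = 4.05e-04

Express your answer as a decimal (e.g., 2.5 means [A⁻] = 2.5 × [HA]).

pKa = -log(4.05e-04) = 3.3925. pH = pKa + log([A⁻]/[HA]), so log([A⁻]/[HA]) = pH − pKa = 3.39 − 3.3925 = -0.0025. [A⁻]/[HA] = 10^(-0.0025) = 0.994

[A⁻]/[HA] = 0.994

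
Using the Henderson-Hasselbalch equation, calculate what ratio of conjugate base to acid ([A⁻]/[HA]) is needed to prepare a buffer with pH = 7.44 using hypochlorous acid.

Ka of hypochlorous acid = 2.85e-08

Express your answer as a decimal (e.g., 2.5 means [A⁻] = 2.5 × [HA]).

pKa = -log(2.85e-08) = 7.5452. pH = pKa + log([A⁻]/[HA]), so log([A⁻]/[HA]) = pH − pKa = 7.44 − 7.5452 = -0.1052. [A⁻]/[HA] = 10^(-0.1052) = 0.785

[A⁻]/[HA] = 0.785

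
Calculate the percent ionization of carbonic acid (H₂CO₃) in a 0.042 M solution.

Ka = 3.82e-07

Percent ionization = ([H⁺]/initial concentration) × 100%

Using Ka equilibrium: x² + Ka×x - Ka×C = 0. Solving: [H⁺] = 1.2647e-04. Percent = (1.2647e-04/0.042) × 100

Percent ionization = 0.301%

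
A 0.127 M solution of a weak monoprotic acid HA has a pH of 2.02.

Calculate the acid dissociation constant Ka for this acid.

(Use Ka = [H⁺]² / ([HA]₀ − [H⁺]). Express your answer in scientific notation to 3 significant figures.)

[H⁺] = 10^(−pH) = 10^(−2.02) = 9.550e-03 M. For HA ⇌ H⁺ + A⁻, Ka = [H⁺][A⁻]/[HA] = [H⁺]² / ([HA]₀ − [H⁺]) = (9.550e-03)² / (0.127 − 9.550e-03) = 7.77e-04.

K_a = 7.77e-04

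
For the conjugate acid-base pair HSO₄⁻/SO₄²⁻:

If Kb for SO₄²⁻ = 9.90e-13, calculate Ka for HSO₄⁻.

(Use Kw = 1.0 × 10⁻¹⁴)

For a conjugate pair Ka × Kb = Kw, so Ka = Kw/Kb = 1.0 × 10⁻¹⁴ / 9.90e-13 = 1.01e-02.

K_a = 1.01e-02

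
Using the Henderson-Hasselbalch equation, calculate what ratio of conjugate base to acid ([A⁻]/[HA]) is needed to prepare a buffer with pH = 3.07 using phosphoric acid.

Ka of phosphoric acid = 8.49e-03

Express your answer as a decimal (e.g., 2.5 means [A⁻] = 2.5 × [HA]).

pKa = -log(8.49e-03) = 2.0711. pH = pKa + log([A⁻]/[HA]), so log([A⁻]/[HA]) = pH − pKa = 3.07 − 2.0711 = 0.9989. [A⁻]/[HA] = 10^(0.9989) = 9.97

[A⁻]/[HA] = 9.97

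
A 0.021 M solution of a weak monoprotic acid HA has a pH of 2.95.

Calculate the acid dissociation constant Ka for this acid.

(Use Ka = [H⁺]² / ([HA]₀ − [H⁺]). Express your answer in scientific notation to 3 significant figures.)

[H⁺] = 10^(−pH) = 10^(−2.95) = 1.122e-03 M. For HA ⇌ H⁺ + A⁻, Ka = [H⁺][A⁻]/[HA] = [H⁺]² / ([HA]₀ − [H⁺]) = (1.122e-03)² / (0.021 − 1.122e-03) = 6.33e-05.

K_a = 6.33e-05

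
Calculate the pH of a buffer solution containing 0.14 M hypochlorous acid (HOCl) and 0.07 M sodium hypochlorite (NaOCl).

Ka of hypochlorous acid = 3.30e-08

pKa = -log(3.30e-08) = 7.48. pH = pKa + log([A⁻]/[HA]) = 7.48 + log(0.07/0.14)

pH = 7.18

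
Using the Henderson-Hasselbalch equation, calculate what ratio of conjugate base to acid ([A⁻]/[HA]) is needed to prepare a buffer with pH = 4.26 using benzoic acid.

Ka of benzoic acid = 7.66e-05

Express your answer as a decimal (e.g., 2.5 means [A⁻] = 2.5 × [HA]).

pKa = -log(7.66e-05) = 4.1158. pH = pKa + log([A⁻]/[HA]), so log([A⁻]/[HA]) = pH − pKa = 4.26 − 4.1158 = 0.1442. [A⁻]/[HA] = 10^(0.1442) = 1.39

[A⁻]/[HA] = 1.39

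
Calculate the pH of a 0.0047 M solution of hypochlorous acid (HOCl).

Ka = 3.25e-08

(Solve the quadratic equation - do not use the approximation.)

x² + Ka×x - Ka×C = 0. Using quadratic formula: [H⁺] = 1.2343e-05

pH = 4.91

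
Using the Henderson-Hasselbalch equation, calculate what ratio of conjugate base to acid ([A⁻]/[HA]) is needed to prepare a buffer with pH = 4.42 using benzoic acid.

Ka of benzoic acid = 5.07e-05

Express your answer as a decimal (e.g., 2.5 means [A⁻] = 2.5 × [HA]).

pKa = -log(5.07e-05) = 4.2950. pH = pKa + log([A⁻]/[HA]), so log([A⁻]/[HA]) = pH − pKa = 4.42 − 4.2950 = 0.1250. [A⁻]/[HA] = 10^(0.1250) = 1.33

[A⁻]/[HA] = 1.33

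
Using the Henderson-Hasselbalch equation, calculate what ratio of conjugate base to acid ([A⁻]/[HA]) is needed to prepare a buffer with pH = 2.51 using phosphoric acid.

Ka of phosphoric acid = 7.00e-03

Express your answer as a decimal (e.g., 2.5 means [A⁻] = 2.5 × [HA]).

pKa = -log(7.00e-03) = 2.1549. pH = pKa + log([A⁻]/[HA]), so log([A⁻]/[HA]) = pH − pKa = 2.51 − 2.1549 = 0.3551. [A⁻]/[HA] = 10^(0.3551) = 2.27

[A⁻]/[HA] = 2.27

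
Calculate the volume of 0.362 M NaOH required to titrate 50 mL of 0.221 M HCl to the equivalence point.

At equivalence: moles acid = moles base. moles HCl = 0.221 × 50/1000 = 0.01105 mol. V_base = moles / 0.362 × 1000 = 30.5 mL.

V_{base} = 30.5 mL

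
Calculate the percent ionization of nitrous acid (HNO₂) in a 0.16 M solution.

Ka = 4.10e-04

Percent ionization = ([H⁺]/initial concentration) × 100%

Using Ka equilibrium: x² + Ka×x - Ka×C = 0. Solving: [H⁺] = 7.8970e-03. Percent = (7.8970e-03/0.16) × 100

Percent ionization = 4.94%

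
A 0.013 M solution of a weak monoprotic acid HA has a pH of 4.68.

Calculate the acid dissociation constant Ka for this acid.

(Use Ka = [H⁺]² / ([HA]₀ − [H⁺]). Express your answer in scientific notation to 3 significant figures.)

[H⁺] = 10^(−pH) = 10^(−4.68) = 2.089e-05 M. For HA ⇌ H⁺ + A⁻, Ka = [H⁺][A⁻]/[HA] = [H⁺]² / ([HA]₀ − [H⁺]) = (2.089e-05)² / (0.013 − 2.089e-05) = 3.36e-08.

K_a = 3.36e-08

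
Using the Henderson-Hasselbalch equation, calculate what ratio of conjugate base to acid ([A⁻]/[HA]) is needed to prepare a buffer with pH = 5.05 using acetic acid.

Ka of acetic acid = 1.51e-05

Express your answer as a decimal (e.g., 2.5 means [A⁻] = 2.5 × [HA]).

pKa = -log(1.51e-05) = 4.8210. pH = pKa + log([A⁻]/[HA]), so log([A⁻]/[HA]) = pH − pKa = 5.05 − 4.8210 = 0.2290. [A⁻]/[HA] = 10^(0.2290) = 1.69

[A⁻]/[HA] = 1.69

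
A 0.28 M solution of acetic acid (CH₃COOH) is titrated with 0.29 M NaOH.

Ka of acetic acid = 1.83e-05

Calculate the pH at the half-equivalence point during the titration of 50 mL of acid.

At half-equivalence [HA] = [A⁻], so Henderson-Hasselbalch gives pH = pKa = -log(1.83e-05) = 4.74.

pH = pKa = 4.74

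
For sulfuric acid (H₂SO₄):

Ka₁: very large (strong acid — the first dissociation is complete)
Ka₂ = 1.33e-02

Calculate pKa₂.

pKa₂ = -log(Ka₂) = -log(1.33e-02) = 1.88.

pK_{a2} = 1.88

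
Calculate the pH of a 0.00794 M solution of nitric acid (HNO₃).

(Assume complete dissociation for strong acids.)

[H⁺] = 0.00794 M for strong acid. pH = -log[H⁺] = -log(0.00794)

pH = 2.10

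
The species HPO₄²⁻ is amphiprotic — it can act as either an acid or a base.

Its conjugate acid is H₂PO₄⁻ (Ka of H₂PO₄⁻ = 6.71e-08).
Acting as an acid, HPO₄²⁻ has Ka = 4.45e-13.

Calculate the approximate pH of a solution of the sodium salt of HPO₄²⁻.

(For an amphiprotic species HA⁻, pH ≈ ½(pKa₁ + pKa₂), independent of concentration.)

pKa₁ = -log(6.71e-08) = 7.17; pKa₂ = -log(4.45e-13) = 12.35. For an amphiprotic species, pH ≈ ½(pKa₁ + pKa₂) = ½(7.17 + 12.35) = 9.76.

pH = 9.76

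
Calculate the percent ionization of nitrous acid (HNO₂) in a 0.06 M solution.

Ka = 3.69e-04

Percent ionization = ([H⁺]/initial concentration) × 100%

Using Ka equilibrium: x² + Ka×x - Ka×C = 0. Solving: [H⁺] = 4.5244e-03. Percent = (4.5244e-03/0.06) × 100

Percent ionization = 7.54%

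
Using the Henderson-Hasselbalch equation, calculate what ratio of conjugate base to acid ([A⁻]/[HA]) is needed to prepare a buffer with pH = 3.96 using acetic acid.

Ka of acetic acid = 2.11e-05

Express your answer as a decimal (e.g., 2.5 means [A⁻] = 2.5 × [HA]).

pKa = -log(2.11e-05) = 4.6757. pH = pKa + log([A⁻]/[HA]), so log([A⁻]/[HA]) = pH − pKa = 3.96 − 4.6757 = -0.7157. [A⁻]/[HA] = 10^(-0.7157) = 0.192

[A⁻]/[HA] = 0.192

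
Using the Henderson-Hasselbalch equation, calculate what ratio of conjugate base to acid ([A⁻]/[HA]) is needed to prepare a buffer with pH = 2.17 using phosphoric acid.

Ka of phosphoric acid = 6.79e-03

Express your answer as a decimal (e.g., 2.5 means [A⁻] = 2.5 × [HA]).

pKa = -log(6.79e-03) = 2.1681. pH = pKa + log([A⁻]/[HA]), so log([A⁻]/[HA]) = pH − pKa = 2.17 − 2.1681 = 0.0019. [A⁻]/[HA] = 10^(0.0019) = 1.00

[A⁻]/[HA] = 1.00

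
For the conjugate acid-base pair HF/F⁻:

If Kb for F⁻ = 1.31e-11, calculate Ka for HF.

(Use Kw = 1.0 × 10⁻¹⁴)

For a conjugate pair Ka × Kb = Kw, so Ka = Kw/Kb = 1.0 × 10⁻¹⁴ / 1.31e-11 = 7.63e-04.

K_a = 7.63e-04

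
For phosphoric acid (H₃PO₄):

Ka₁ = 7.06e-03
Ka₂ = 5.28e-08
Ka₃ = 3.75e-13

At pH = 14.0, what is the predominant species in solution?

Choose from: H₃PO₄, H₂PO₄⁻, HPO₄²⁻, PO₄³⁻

pKa₁ = 2.15, pKa₂ = 7.28, pKa₃ = 12.43. For a polyprotic acid the predominant species crosses at each pKa: below pKa_n the protonated form dominates, above it the deprotonated form does. At pH = 14.0, the predominant species is PO₄³⁻.

PO₄³⁻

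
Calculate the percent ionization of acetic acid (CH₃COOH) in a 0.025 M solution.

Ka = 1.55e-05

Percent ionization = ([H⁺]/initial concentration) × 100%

Using Ka equilibrium: x² + Ka×x - Ka×C = 0. Solving: [H⁺] = 6.1479e-04. Percent = (6.1479e-04/0.025) × 100

Percent ionization = 2.46%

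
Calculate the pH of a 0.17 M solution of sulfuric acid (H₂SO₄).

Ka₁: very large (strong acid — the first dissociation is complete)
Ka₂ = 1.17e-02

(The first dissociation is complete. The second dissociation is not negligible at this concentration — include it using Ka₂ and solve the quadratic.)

First dissociation is complete: [H⁺]₀ = [HSO₄⁻]₀ = C = 0.17 M. Second dissociation HSO₄⁻ ⇌ H⁺ + SO₄²⁻: let x = [SO₄²⁻]. Ka₂ = (C + x)·x / (C − x) = 1.17e-02 → x² + (C + Ka₂)·x − Ka₂·C = 0 → x² + 0.18170·x − 1.989e-03 = 0. x = (−0.18170 + √(0.18170² + 4 × 1.989e-03)) / 2 = 1.0356e-02 M. [H⁺] = C + x = 0.17 + 1.0356e-02 = 1.8036e-01 M. pH = -log(1.8036e-01) = 0.74.

pH = 0.74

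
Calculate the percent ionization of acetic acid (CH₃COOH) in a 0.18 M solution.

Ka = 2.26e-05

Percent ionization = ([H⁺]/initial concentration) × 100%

Using Ka equilibrium: x² + Ka×x - Ka×C = 0. Solving: [H⁺] = 2.0057e-03. Percent = (2.0057e-03/0.18) × 100

Percent ionization = 1.11%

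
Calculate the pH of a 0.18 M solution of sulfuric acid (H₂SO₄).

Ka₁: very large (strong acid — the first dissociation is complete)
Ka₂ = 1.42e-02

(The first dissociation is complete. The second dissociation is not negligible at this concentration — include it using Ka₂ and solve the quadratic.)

First dissociation is complete: [H⁺]₀ = [HSO₄⁻]₀ = C = 0.18 M. Second dissociation HSO₄⁻ ⇌ H⁺ + SO₄²⁻: let x = [SO₄²⁻]. Ka₂ = (C + x)·x / (C − x) = 1.42e-02 → x² + (C + Ka₂)·x − Ka₂·C = 0 → x² + 0.19420·x − 2.556e-03 = 0. x = (−0.19420 + √(0.19420² + 4 × 2.556e-03)) / 2 = 1.2373e-02 M. [H⁺] = C + x = 0.18 + 1.2373e-02 = 1.9237e-01 M. pH = -log(1.9237e-01) = 0.72.

pH = 0.72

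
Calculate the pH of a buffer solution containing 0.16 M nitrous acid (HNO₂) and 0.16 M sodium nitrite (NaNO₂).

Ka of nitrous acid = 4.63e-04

pKa = -log(4.63e-04) = 3.33. pH = pKa + log([A⁻]/[HA]) = 3.33 + log(0.16/0.16)

pH = 3.33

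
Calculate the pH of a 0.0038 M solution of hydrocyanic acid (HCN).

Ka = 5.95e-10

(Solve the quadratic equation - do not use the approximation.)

x² + Ka×x - Ka×C = 0. Using quadratic formula: [H⁺] = 1.5034e-06

pH = 5.82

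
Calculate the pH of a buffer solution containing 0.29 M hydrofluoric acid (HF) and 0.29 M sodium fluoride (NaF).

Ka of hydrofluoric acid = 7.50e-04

pKa = -log(7.50e-04) = 3.12. pH = pKa + log([A⁻]/[HA]) = 3.12 + log(0.29/0.29)

pH = 3.12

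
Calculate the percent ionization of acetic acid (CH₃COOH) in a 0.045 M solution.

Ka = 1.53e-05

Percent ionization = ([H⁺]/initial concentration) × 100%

Using Ka equilibrium: x² + Ka×x - Ka×C = 0. Solving: [H⁺] = 8.2214e-04. Percent = (8.2214e-04/0.045) × 100

Percent ionization = 1.83%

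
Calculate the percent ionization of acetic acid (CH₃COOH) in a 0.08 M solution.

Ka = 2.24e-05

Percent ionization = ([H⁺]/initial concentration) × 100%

Using Ka equilibrium: x² + Ka×x - Ka×C = 0. Solving: [H⁺] = 1.3275e-03. Percent = (1.3275e-03/0.08) × 100

Percent ionization = 1.66%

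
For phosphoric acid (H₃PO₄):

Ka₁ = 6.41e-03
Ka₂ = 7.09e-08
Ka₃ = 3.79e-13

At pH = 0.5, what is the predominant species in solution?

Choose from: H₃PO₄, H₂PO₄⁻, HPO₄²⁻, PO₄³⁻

pKa₁ = 2.19, pKa₂ = 7.15, pKa₃ = 12.42. For a polyprotic acid the predominant species crosses at each pKa: below pKa_n the protonated form dominates, above it the deprotonated form does. At pH = 0.5, the predominant species is H₃PO₄.

H₃PO₄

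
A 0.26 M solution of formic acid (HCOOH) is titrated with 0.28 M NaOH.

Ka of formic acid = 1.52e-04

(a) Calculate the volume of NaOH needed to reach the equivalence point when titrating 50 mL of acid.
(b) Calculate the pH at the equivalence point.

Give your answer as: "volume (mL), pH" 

moles acid = 0.26 × 50/1000 = 0.013 mol; V_base = moles/0.28 × 1000 = 46.4 mL. At equivalence only the conjugate base is present: [A⁻] = 0.013/0.096 = 1.3481e-01 M. Kb = Kw/Ka = 6.58e-11; [OH⁻] = √(Kb × [A⁻]) = 2.9782e-06; pOH = 5.53; pH = 14 - pOH = 8.47.

V = 46.4 mL, pH = 8.47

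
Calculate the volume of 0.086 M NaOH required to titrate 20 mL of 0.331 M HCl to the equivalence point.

At equivalence: moles acid = moles base. moles HCl = 0.331 × 20/1000 = 0.00662 mol. V_base = moles / 0.086 × 1000 = 77.0 mL.

V_{base} = 77.0 mL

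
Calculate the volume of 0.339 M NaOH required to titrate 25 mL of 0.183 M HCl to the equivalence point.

At equivalence: moles acid = moles base. moles HCl = 0.183 × 25/1000 = 0.004575 mol. V_base = moles / 0.339 × 1000 = 13.5 mL.

V_{base} = 13.5 mL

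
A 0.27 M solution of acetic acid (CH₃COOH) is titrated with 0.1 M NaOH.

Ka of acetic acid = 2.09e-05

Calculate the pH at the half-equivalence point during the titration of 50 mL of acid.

At half-equivalence [HA] = [A⁻], so Henderson-Hasselbalch gives pH = pKa = -log(2.09e-05) = 4.68.

pH = pKa = 4.68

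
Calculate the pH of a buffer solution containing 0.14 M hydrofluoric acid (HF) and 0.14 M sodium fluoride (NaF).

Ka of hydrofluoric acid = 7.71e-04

pKa = -log(7.71e-04) = 3.11. pH = pKa + log([A⁻]/[HA]) = 3.11 + log(0.14/0.14)

pH = 3.11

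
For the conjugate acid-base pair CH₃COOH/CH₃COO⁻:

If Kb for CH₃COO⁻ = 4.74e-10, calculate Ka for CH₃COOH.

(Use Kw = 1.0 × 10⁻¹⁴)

For a conjugate pair Ka × Kb = Kw, so Ka = Kw/Kb = 1.0 × 10⁻¹⁴ / 4.74e-10 = 2.11e-05.

K_a = 2.11e-05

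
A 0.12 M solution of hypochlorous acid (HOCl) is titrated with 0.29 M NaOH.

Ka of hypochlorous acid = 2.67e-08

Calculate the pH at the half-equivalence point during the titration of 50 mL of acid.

At half-equivalence [HA] = [A⁻], so Henderson-Hasselbalch gives pH = pKa = -log(2.67e-08) = 7.57.

pH = pKa = 7.57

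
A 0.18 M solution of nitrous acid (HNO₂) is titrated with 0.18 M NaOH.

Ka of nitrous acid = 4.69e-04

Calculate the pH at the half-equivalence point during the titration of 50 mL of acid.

At half-equivalence [HA] = [A⁻], so Henderson-Hasselbalch gives pH = pKa = -log(4.69e-04) = 3.33.

pH = pKa = 3.33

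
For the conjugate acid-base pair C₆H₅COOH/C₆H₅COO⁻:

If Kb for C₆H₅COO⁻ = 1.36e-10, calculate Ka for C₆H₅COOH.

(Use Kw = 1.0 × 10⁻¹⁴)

For a conjugate pair Ka × Kb = Kw, so Ka = Kw/Kb = 1.0 × 10⁻¹⁴ / 1.36e-10 = 7.35e-05.

K_a = 7.35e-05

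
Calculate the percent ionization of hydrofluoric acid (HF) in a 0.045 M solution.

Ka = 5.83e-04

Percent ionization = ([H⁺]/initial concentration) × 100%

Using Ka equilibrium: x² + Ka×x - Ka×C = 0. Solving: [H⁺] = 4.8388e-03. Percent = (4.8388e-03/0.045) × 100

Percent ionization = 10.8%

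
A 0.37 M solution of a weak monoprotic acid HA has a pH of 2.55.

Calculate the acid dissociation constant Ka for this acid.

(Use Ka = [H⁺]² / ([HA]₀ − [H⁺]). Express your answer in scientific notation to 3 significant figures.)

[H⁺] = 10^(−pH) = 10^(−2.55) = 2.818e-03 M. For HA ⇌ H⁺ + A⁻, Ka = [H⁺][A⁻]/[HA] = [H⁺]² / ([HA]₀ − [H⁺]) = (2.818e-03)² / (0.37 − 2.818e-03) = 2.16e-05.

K_a = 2.16e-05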